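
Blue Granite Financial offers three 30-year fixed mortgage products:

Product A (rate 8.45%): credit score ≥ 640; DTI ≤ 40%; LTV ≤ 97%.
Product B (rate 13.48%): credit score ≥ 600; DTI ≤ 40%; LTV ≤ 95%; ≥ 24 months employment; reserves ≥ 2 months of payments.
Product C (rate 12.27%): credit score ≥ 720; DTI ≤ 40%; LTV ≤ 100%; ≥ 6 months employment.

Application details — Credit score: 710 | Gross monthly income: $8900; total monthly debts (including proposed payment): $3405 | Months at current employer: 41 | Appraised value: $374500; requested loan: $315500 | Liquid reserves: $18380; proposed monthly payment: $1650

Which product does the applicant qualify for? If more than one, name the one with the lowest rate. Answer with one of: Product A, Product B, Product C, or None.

DTI = 3,405/8,900 = 38.3%.
LTV = 315,500/374,500 = 84.2%.
Reserves = 18,380/1,650 = 11.1 months.
Product A: score 710 ≥ 640; DTI 38.3% ≤ 40%; LTV 84.2% ≤ 97% → qualifies.
Product B: score 710 ≥ 600; DTI 38.3% ≤ 40%; LTV 84.2% ≤ 95%; employment 41 ≥ 24 mo; reserves 11.1 ≥ 2 mo → qualifies.
Product C: score 710 < 720; DTI 38.3% ≤ 40%; LTV 84.2% ≤ 100%; employment 41 ≥ 6 mo → does not qualify.
Qualifying: Product A, Product B. Lowest rate is 8.45% → Product A.

Product A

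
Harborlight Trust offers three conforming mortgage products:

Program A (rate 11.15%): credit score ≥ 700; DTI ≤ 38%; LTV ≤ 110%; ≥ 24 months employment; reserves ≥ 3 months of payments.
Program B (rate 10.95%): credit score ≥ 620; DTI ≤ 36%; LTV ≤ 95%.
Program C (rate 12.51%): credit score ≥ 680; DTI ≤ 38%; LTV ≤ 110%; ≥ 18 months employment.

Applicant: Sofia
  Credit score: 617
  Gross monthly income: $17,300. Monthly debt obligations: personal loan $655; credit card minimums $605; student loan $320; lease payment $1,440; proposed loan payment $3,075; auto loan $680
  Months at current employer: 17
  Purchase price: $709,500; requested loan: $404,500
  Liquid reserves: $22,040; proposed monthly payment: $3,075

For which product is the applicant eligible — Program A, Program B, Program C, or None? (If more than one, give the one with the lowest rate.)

Total debts = (655 + 605 + 320 + 1,440 + 3,075 + 680) = 6,775; DTI = 6,775/17,300 = 39.2%.
LTV = 404,500/709,500 = 57%.
Reserves = 22,040/3,075 = 7.2 months.
Program A: score 617 < 700; DTI 39.2% > 38%; LTV 57% ≤ 110%; employment 17 < 24 mo; reserves 7.2 ≥ 3 mo → does not qualify.
Program B: score 617 < 620; DTI 39.2% > 36%; LTV 57% ≤ 95% → does not qualify.
Program C: score 617 < 680; DTI 39.2% > 38%; LTV 57% ≤ 110%; employment 17 < 18 mo → does not qualify.

None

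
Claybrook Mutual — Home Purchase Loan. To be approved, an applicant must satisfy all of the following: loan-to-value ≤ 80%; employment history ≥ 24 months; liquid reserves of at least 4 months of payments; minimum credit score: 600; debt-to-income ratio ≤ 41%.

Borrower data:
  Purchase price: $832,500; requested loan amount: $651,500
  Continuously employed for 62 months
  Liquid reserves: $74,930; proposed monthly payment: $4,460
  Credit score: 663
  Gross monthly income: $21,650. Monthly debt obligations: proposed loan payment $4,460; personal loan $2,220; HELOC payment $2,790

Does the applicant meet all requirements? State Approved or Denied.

LTV: 651,500 ÷ 832,500 = 78.3%, within 80% cap
Employment 62 ≥ 24 months
Reserves: 74,930 ÷ 4,460 = 16.8 months (meets 4-month minimum)
Credit score 663 ≥ 600 (meets)
Total monthly debts = (4,460 + 2,220 + 2,790) = 9,470. DTI: 9,470 ÷ 21,650 = 43.7%, exceeds the 41% cap
Fails on DTI.

Denied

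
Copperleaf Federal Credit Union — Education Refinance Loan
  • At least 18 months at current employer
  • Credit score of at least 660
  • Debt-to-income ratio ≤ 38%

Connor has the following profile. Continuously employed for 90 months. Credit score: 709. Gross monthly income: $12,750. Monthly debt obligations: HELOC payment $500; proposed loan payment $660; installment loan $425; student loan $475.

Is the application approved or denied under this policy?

Employment 90 ≥ 18 months
Credit score 709 ≥ 660 (meets)
Total monthly debts = (500 + 660 + 425 + 475) = 2,060. DTI = 2,060/12,750 = 16.2% ≤ 38%
All criteria satisfied.

Approved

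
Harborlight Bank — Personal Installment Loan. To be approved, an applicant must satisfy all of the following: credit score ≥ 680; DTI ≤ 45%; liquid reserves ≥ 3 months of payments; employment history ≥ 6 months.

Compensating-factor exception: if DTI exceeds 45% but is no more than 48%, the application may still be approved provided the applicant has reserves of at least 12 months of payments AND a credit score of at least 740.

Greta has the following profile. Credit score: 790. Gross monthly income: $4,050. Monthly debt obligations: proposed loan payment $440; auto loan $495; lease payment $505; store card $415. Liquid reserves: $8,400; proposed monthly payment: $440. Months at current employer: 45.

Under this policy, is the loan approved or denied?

Credit score 790 ≥ 680 (meets base)
Total debts = (440 + 495 + 505 + 415) = 1,855. DTI: 1,855 ÷ 4,050 = 45.8%, over the 45% base limit.
Reserves: 8,400 ÷ 440 = 19.1 months (meets 3-month minimum)
Employment 45 ≥ 6 months
45.8% falls in the override range (45%–48%), so the compensating-factor test applies.
Override check — reserves: 19.1 mo (ok); score: 790 (ok).
Both compensating conditions met → exception applies.

Approved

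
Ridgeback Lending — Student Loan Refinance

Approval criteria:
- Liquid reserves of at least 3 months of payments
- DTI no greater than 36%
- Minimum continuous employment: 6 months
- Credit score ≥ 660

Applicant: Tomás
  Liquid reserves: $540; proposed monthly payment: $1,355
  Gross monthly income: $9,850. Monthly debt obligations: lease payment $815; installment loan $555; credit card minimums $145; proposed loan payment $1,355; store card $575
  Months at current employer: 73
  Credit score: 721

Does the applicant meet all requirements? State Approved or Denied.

Reserves: 540 ÷ 1,355 = 0.4 months (below 3-month minimum)
Total monthly debts = (815 + 555 + 145 + 1,355 + 575) = 3,445. DTI: 3,445 ÷ 9,850 = 35%, within the 36% cap
Employment 73 ≥ 6 months
Credit score 721 ≥ 660 (meets)
Fails on reserves.

Denied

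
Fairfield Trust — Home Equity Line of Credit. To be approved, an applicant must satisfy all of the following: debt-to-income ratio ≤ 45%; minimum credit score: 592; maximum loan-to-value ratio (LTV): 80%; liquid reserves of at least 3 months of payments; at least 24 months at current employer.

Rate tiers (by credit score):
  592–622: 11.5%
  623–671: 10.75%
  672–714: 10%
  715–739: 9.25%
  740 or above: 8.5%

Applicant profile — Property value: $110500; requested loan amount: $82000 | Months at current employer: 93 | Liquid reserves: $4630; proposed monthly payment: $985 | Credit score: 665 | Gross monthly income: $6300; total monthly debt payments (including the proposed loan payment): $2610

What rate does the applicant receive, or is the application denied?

Credit score 665 ≥ 592 (meets minimum)
Employment 93 ≥ 24 months
DTI = 2,610/6,300 = 41.4% ≤ 45%
Reserves = 4,630/985 = 4.7 months ≥ 3
LTV: 82,000 ÷ 110,500 = 74.2%, within 80% cap
All requirements met. Score 665 falls in the 623–671 tier → 10.75%.

Approved at 10.75%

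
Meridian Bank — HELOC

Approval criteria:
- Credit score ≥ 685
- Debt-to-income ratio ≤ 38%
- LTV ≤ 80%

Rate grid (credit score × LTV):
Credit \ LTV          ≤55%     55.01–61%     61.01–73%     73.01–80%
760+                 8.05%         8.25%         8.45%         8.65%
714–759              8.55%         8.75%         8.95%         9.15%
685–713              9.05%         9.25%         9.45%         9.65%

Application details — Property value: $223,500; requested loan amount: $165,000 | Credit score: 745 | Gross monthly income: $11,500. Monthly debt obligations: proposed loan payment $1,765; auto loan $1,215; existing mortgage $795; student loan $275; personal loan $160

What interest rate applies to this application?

9.15%

Credit score 745 ≥ 685; Total monthly debts = (1,765 + 1,215 + 795 + 275 + 160) = 4,210. Debt-to-income = 4,210/11,500 = 36.6% — meets 38% limit
Loan-to-value = 165,000/223,500 = 73.8% — pass (80% max)
Score 745 is in the 714–759 band; LTV 73.8% is in the 73.01–80% band → 9.15%.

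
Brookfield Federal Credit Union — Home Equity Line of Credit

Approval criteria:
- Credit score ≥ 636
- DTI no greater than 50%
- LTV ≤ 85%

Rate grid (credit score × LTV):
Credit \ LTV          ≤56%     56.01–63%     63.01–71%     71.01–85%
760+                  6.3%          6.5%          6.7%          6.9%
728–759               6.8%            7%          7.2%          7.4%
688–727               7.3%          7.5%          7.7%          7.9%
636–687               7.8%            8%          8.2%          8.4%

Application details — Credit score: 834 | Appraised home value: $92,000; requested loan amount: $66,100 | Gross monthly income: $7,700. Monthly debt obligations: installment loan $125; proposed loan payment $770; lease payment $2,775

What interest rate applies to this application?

6.9%

Credit score 834 ≥ 636; Total monthly debts = (125 + 770 + 2,775) = 3,670. DTI: 3,670 ÷ 7,700 = 47.7%, within the 50% cap
LTV = 66,100/92,000 = 71.8% ≤ 85%
Credit 834 → row 760+; LTV 71.8% → column 71.01–85%. Grid cell → 6.9%.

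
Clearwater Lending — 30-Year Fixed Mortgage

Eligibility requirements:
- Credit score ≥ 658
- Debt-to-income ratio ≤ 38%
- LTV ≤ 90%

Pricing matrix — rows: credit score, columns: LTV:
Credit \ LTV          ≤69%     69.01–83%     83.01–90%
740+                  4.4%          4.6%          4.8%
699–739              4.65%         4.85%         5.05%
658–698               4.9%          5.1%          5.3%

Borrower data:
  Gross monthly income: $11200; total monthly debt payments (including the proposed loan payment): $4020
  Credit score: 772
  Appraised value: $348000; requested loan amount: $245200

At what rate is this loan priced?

4.6%

Credit score 772 ≥ 658; DTI: 4,020 ÷ 11,200 = 35.9%, within the 38% cap
LTV = 245,200/348,000 = 70.5% ≤ 90%
Score 772 is in the 740+ band; LTV 70.5% is in the 69.01–83% band → 4.6%.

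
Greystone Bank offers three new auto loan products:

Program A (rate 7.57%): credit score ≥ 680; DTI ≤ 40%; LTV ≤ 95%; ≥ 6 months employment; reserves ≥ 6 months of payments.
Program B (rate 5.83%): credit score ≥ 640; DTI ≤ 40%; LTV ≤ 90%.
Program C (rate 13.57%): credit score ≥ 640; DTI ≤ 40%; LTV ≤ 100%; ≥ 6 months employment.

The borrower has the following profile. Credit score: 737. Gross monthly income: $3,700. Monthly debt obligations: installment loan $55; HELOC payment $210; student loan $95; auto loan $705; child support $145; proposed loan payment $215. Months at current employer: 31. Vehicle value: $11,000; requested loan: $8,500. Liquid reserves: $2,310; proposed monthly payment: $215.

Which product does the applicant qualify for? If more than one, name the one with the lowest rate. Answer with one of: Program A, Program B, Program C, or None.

Total debts = (55 + 210 + 95 + 705 + 145 + 215) = 1,425; DTI = 1,425/3,700 = 38.5%.
LTV = 8,500/11,000 = 77.3%.
Reserves = 2,310/215 = 10.7 months.
Program A: score 737 ≥ 680; DTI 38.5% ≤ 40%; LTV 77.3% ≤ 95%; employment 31 ≥ 6 mo; reserves 10.7 ≥ 6 mo → qualifies.
Program B: score 737 ≥ 640; DTI 38.5% ≤ 40%; LTV 77.3% ≤ 90% → qualifies.
Program C: score 737 ≥ 640; DTI 38.5% ≤ 40%; LTV 77.3% ≤ 100%; employment 31 ≥ 6 mo → qualifies.
Qualifying: Program A, Program B, Program C. Lowest rate is 5.83% → Program B.

Program B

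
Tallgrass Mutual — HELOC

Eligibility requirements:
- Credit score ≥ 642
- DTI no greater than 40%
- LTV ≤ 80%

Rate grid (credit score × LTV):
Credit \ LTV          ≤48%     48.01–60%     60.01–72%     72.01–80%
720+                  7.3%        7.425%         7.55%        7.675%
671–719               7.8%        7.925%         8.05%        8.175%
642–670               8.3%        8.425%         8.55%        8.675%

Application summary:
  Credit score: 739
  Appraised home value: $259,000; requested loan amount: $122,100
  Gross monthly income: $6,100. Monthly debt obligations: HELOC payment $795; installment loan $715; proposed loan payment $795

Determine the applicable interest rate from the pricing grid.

Credit score 739 ≥ 642; Total monthly debts = (795 + 715 + 795) = 2,305. DTI: 2,305 ÷ 6,100 = 37.8%, within the 40% cap
LTV = 122,100/259,000 = 47.1% ≤ 80%
Row: 739 falls in 720+. Column: 47.1% falls in ≤48%. Rate = 7.3%.

7.3%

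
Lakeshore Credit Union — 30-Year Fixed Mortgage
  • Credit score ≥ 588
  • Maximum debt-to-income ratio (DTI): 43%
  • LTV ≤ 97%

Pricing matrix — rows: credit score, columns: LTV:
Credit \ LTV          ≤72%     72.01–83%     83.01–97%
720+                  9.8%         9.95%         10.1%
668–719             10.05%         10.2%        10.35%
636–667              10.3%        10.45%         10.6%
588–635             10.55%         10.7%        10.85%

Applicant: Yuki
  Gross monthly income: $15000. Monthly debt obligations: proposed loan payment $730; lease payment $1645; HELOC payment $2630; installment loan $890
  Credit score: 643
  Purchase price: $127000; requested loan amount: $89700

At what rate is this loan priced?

Credit score 643 ≥ 588; Total monthly debts = (730 + 1,645 + 2,630 + 890) = 5,895. Debt-to-income = 5,895/15,000 = 39.3% — meets 43% limit
Loan-to-value = 89,700/127,000 = 70.6% — pass (97% max)
Row: 643 falls in 636–667. Column: 70.6% falls in ≤72%. Rate = 10.3%.

10.3%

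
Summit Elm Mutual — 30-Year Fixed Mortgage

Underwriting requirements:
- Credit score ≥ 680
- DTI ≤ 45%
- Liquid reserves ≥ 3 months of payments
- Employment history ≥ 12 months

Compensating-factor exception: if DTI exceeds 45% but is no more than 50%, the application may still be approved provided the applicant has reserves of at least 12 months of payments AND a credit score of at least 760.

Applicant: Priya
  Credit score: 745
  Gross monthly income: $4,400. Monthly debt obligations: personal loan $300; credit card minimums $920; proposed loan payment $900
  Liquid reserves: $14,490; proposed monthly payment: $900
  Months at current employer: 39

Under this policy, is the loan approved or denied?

Credit score 745 ≥ 680 (meets base)
Total debts = (300 + 920 + 900) = 2,120. DTI: 2,120 ÷ 4,400 = 48.2%, over the 45% base limit.
Liquid reserves cover 14,490/900 = 16.1 months — ≥ 3 required
Employment 39 ≥ 12 months
DTI 48.2% is within the 45%–50% exception band; checking compensating factors.
Reserves 16.1 ≥ 12 months; credit score 745 < 760.
Compensating-factor requirement not fully met.

Denied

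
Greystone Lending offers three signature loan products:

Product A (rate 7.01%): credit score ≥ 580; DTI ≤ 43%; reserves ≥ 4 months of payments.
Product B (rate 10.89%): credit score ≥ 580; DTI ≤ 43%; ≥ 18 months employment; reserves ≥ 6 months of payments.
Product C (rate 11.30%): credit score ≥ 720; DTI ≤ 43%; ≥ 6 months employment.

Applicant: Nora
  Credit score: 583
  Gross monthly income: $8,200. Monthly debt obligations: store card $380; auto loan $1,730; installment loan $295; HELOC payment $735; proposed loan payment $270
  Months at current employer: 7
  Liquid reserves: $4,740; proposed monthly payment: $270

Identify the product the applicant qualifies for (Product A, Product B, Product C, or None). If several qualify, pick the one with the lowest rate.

Total debts = (380 + 1,730 + 295 + 735 + 270) = 3,410; DTI = 3,410/8,200 = 41.6%.
Reserves = 4,740/270 = 17.6 months.
Product A: score 583 ≥ 580; DTI 41.6% ≤ 43%; reserves 17.6 ≥ 4 mo → qualifies.
Product B: score 583 ≥ 580; DTI 41.6% ≤ 43%; employment 7 < 18 mo; reserves 17.6 ≥ 6 mo → does not qualify.
Product C: score 583 < 720; DTI 41.6% ≤ 43%; employment 7 ≥ 6 mo → does not qualify.

Product A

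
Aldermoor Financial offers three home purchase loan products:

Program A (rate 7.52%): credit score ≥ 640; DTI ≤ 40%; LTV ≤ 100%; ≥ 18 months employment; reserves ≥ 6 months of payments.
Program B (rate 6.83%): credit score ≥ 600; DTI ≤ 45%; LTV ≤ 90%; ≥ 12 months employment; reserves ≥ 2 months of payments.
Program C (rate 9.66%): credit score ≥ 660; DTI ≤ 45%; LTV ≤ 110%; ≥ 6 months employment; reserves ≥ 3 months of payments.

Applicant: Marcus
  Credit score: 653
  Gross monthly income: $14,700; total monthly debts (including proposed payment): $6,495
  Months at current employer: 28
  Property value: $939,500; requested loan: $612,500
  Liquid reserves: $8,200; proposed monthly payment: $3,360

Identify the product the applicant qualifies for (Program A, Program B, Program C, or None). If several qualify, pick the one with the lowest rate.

Program B

DTI = 6,495/14,700 = 44.2%.
LTV = 612,500/939,500 = 65.2%.
Reserves = 8,200/3,360 = 2.4 months.
Program A: score 653 ≥ 640; DTI 44.2% > 40%; LTV 65.2% ≤ 100%; employment 28 ≥ 18 mo; reserves 2.4 < 6 mo → does not qualify.
Program B: score 653 ≥ 600; DTI 44.2% ≤ 45%; LTV 65.2% ≤ 90%; employment 28 ≥ 12 mo; reserves 2.4 ≥ 2 mo → qualifies.
Program C: score 653 < 660; DTI 44.2% ≤ 45%; LTV 65.2% ≤ 110%; employment 28 ≥ 6 mo; reserves 2.4 < 3 mo → does not qualify.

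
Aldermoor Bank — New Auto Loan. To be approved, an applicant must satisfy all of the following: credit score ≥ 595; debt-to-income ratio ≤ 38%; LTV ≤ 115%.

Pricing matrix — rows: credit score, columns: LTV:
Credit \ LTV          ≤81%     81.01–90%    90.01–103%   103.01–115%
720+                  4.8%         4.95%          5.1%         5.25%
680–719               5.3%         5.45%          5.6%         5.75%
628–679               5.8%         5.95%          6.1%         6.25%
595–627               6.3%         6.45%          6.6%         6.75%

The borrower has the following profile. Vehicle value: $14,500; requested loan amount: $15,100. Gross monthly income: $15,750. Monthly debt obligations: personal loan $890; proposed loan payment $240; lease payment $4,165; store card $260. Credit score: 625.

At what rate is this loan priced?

Credit score 625 ≥ 595; Total monthly debts = (890 + 240 + 4,165 + 260) = 5,555. DTI: 5,555 ÷ 15,750 = 35.3%, within the 38% cap
Loan-to-value = 15,100/14,500 = 104.1% — pass (115% max)
Row: 625 falls in 595–627. Column: 104.1% falls in 103.01–115%. Rate = 6.75%.

6.75%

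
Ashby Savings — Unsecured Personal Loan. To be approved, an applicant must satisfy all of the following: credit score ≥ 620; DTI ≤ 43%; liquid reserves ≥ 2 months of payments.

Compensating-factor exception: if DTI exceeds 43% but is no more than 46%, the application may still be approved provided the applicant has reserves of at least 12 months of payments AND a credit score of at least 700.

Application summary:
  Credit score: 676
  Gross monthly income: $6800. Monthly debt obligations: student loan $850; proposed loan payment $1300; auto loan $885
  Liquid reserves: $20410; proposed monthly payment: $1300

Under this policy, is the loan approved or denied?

Credit score 676 ≥ 620 (meets base)
Total debts = (850 + 1,300 + 885) = 3,035. DTI: 3,035 ÷ 6,800 = 44.6%, over the 43% base limit.
Reserves: 20,410 ÷ 1,300 = 15.7 months (meets 2-month minimum)
DTI 44.6% is within the 43%–46% exception band; checking compensating factors.
Override check — reserves: 15.7 mo (ok); score: 676 (below 700).
Override conditions not both satisfied; exception does not apply.

Denied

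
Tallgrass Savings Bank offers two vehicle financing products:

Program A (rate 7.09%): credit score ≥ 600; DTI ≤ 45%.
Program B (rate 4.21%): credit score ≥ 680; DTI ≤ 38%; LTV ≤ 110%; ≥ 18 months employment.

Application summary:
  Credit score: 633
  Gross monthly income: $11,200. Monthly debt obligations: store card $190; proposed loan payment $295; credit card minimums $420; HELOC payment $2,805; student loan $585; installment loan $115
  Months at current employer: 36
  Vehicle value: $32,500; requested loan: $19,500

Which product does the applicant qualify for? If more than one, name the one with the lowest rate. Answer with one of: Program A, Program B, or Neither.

Total debts = (190 + 295 + 420 + 2,805 + 585 + 115) = 4,410; DTI = 4,410/11,200 = 39.4%.
LTV = 19,500/32,500 = 60%.
Program A: score 633 ≥ 600; DTI 39.4% ≤ 45% → qualifies.
Program B: score 633 < 680; DTI 39.4% > 38%; LTV 60% ≤ 110%; employment 36 ≥ 18 mo → does not qualify.

Program A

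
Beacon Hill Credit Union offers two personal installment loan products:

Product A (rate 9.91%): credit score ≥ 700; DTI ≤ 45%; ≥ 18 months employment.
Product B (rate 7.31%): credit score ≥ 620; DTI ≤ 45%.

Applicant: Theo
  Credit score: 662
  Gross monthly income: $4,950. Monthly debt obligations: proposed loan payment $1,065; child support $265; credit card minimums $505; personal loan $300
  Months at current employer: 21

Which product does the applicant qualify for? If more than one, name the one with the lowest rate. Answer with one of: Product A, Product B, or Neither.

Total debts = (1,065 + 265 + 505 + 300) = 2,135; DTI = 2,135/4,950 = 43.1%.
Product A: score 662 < 700; DTI 43.1% ≤ 45%; employment 21 ≥ 18 mo → does not qualify.
Product B: score 662 ≥ 620; DTI 43.1% ≤ 45% → qualifies.

Product B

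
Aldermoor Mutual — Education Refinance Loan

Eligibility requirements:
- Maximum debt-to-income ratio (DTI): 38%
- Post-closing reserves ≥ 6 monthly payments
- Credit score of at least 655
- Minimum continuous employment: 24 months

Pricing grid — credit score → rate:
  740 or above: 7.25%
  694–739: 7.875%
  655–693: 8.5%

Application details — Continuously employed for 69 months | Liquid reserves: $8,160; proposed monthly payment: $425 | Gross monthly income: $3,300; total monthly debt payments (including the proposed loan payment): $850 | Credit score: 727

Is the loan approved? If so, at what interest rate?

Credit score 727 ≥ 655 (meets minimum)
DTI: 850 ÷ 3,300 = 25.8%, within the 38% cap
Employment 69 ≥ 24 months
Reserves: 8,160 ÷ 425 = 19.2 months (meets 6-month minimum)
All requirements met. Score 727 falls in the 694–739 tier → 7.875%.

Approved at 7.875%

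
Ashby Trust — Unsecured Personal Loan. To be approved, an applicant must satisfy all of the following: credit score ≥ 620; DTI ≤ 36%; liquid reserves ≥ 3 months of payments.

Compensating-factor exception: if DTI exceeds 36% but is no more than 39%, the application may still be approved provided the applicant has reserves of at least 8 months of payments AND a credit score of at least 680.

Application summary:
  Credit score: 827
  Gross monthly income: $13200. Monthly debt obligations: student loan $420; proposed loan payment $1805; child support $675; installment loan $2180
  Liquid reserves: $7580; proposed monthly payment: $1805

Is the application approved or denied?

Credit score 827 ≥ 620 (meets base)
Total debts = (420 + 1,805 + 675 + 2,180) = 5,080. DTI: 5,080 ÷ 13,200 = 38.5%, over the 36% base limit.
Reserves: 7,580 ÷ 1,805 = 4.2 months (meets 3-month minimum)
DTI 38.5% is within the 36%–39% exception band; checking compensating factors.
Override check — reserves: 4.2 mo (short of 8); score: 827 (ok).
Compensating-factor requirement not fully met.

Denied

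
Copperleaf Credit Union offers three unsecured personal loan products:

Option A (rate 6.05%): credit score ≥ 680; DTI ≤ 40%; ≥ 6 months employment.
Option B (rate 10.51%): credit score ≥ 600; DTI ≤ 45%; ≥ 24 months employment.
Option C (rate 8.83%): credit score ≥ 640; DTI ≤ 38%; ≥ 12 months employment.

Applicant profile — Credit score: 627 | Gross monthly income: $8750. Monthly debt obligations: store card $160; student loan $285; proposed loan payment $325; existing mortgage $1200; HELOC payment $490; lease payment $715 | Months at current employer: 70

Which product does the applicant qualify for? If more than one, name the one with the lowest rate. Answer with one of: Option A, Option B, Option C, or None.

Option B

Total debts = (160 + 285 + 325 + 1,200 + 490 + 715) = 3,175; DTI = 3,175/8,750 = 36.3%.
Option A: score 627 < 680; DTI 36.3% ≤ 40%; employment 70 ≥ 6 mo → does not qualify.
Option B: score 627 ≥ 600; DTI 36.3% ≤ 45%; employment 70 ≥ 24 mo → qualifies.
Option C: score 627 < 640; DTI 36.3% ≤ 38%; employment 70 ≥ 12 mo → does not qualify.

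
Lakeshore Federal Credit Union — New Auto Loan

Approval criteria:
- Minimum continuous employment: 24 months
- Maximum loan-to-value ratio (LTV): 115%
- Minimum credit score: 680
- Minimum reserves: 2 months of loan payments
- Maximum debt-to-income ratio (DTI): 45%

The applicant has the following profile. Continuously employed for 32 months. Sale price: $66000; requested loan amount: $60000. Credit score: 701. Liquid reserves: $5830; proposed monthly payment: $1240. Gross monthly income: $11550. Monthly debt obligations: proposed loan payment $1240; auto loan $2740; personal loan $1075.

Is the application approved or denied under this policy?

Approved

Employment 32 ≥ 24 months
Loan-to-value = 60,000/66,000 = 90.9% — pass (115% max)
Credit score 701 ≥ 680 (meets)
Reserves = 5,830/1,240 = 4.7 months ≥ 2
Total monthly debts = (1,240 + 2,740 + 1,075) = 5,055. DTI = 5,055/11,550 = 43.8% ≤ 45%
All criteria satisfied.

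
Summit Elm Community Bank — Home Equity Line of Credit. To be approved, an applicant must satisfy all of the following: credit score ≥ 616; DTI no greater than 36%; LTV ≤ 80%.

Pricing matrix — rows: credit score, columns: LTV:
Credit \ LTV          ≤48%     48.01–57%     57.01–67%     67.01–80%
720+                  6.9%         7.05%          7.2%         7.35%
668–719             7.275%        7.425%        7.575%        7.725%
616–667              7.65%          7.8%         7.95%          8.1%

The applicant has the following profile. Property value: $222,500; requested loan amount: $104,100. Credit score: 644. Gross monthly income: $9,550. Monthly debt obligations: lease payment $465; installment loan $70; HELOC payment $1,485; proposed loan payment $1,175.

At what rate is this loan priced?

Credit score 644 ≥ 616; Total monthly debts = (465 + 70 + 1,485 + 1,175) = 3,195. DTI = 3,195/9,550 = 33.5% ≤ 36%
LTV: 104,100 ÷ 222,500 = 46.8%, within 80% cap
Credit 644 → row 616–667; LTV 46.8% → column ≤48%. Grid cell → 7.65%.

7.65%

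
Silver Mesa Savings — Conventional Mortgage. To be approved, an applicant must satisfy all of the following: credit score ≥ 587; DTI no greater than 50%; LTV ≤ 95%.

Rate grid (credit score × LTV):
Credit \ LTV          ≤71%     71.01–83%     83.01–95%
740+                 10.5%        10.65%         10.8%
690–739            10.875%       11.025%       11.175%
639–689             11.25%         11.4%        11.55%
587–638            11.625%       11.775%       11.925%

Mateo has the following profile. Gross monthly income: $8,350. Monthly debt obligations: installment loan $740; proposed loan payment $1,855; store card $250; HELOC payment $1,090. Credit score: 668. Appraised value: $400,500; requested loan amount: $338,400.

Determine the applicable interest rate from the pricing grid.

Credit score 668 ≥ 587; Total monthly debts = (740 + 1,855 + 250 + 1,090) = 3,935. DTI = 3,935/8,350 = 47.1% ≤ 50%
LTV: 338,400 ÷ 400,500 = 84.5%, within 95% cap
Score 668 is in the 639–689 band; LTV 84.5% is in the 83.01–95% band → 11.55%.

11.55%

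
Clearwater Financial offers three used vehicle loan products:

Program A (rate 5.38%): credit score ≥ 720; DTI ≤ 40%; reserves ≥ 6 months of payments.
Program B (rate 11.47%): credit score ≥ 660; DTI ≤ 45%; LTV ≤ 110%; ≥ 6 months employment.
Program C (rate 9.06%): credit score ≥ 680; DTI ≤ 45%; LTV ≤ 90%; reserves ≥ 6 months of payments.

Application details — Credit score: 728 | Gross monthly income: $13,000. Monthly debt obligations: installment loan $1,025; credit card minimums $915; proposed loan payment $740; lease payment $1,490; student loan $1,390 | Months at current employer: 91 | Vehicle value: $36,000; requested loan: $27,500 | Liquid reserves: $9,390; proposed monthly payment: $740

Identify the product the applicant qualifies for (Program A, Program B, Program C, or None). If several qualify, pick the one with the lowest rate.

Total debts = (1,025 + 915 + 740 + 1,490 + 1,390) = 5,560; DTI = 5,560/13,000 = 42.8%.
LTV = 27,500/36,000 = 76.4%.
Reserves = 9,390/740 = 12.7 months.
Program A: score 728 ≥ 720; DTI 42.8% > 40%; reserves 12.7 ≥ 6 mo → does not qualify.
Program B: score 728 ≥ 660; DTI 42.8% ≤ 45%; LTV 76.4% ≤ 110%; employment 91 ≥ 6 mo → qualifies.
Program C: score 728 ≥ 680; DTI 42.8% ≤ 45%; LTV 76.4% ≤ 90%; reserves 12.7 ≥ 6 mo → qualifies.
Qualifying: Program B, Program C. Lowest rate is 9.06% → Program C.

Program C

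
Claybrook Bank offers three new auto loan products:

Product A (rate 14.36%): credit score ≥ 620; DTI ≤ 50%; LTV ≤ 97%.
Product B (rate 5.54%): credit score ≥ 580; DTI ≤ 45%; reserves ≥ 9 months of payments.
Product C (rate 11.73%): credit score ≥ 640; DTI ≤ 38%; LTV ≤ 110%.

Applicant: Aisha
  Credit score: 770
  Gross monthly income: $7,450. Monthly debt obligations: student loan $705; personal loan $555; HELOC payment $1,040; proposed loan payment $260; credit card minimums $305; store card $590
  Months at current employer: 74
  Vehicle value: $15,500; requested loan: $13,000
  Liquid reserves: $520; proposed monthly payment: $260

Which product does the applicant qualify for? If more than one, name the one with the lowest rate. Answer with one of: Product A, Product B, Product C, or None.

Product A

Total debts = (705 + 555 + 1,040 + 260 + 305 + 590) = 3,455; DTI = 3,455/7,450 = 46.4%.
LTV = 13,000/15,500 = 83.9%.
Reserves = 520/260 = 2.0 months.
Product A: score 770 ≥ 620; DTI 46.4% ≤ 50%; LTV 83.9% ≤ 97% → qualifies.
Product B: score 770 ≥ 580; DTI 46.4% > 45%; reserves 2.0 < 9 mo → does not qualify.
Product C: score 770 ≥ 640; DTI 46.4% > 38%; LTV 83.9% ≤ 110% → does not qualify.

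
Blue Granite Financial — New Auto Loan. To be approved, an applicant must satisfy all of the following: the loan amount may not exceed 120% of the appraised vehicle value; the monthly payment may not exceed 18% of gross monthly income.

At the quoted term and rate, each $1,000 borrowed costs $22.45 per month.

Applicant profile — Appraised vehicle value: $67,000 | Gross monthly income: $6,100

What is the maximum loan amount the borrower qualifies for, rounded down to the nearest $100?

Payment cap: 18% × $6,100 = $1,098/month.
At $22.45 per $1,000, that supports 1,098/22.45 × 1,000 ≈ $48,908 → $48,900.
LTV cap: 120% × $67,000 = $80,400 → $80,400.
Binding constraint: payment-to-income.

$48,900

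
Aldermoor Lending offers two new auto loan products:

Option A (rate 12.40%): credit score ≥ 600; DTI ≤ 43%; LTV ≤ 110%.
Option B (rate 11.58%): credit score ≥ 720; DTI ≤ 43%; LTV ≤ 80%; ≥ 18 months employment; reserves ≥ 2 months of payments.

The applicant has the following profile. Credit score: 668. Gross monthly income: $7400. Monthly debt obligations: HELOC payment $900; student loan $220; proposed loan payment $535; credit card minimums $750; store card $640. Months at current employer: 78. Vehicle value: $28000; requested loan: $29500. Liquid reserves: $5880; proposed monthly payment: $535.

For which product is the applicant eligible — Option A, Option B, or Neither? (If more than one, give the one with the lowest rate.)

Option A

Total debts = (900 + 220 + 535 + 750 + 640) = 3,045; DTI = 3,045/7,400 = 41.1%.
LTV = 29,500/28,000 = 105.4%.
Reserves = 5,880/535 = 11.0 months.
Option A: score 668 ≥ 600; DTI 41.1% ≤ 43%; LTV 105.4% ≤ 110% → qualifies.
Option B: score 668 < 720; DTI 41.1% ≤ 43%; LTV 105.4% > 80%; employment 78 ≥ 18 mo; reserves 11.0 ≥ 2 mo → does not qualify.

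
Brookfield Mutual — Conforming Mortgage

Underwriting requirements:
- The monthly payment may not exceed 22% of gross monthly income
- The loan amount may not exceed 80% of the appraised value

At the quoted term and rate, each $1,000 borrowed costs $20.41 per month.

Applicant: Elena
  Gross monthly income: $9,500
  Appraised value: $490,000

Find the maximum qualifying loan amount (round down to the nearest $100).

$102,400

Payment cap: 22% × $9,500 = $2,090/month.
At $20.41 per $1,000, that supports 2,090/20.41 × 1,000 ≈ $102,400 → $102,400.
LTV cap: 80% × $490,000 = $392,000 → $392,000.
Binding constraint: payment-to-income.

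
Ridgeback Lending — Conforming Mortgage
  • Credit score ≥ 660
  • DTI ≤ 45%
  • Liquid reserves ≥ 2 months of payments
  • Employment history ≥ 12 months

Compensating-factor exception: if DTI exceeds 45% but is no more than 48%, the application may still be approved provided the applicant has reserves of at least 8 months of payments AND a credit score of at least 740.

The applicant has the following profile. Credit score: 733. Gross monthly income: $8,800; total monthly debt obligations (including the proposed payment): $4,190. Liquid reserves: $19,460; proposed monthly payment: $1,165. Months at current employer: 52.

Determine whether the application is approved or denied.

Denied

Credit score 733 ≥ 660 (meets base)
DTI: 4,190 ÷ 8,800 = 47.6%, over the 45% base limit.
Reserves = 19,460/1,165 = 16.7 months ≥ 2
Employment 52 ≥ 12 months
DTI 47.6% is within the 45%–48% exception band; checking compensating factors.
Override check — reserves: 16.7 mo (ok); score: 733 (below 740).
Compensating-factor requirement not fully met.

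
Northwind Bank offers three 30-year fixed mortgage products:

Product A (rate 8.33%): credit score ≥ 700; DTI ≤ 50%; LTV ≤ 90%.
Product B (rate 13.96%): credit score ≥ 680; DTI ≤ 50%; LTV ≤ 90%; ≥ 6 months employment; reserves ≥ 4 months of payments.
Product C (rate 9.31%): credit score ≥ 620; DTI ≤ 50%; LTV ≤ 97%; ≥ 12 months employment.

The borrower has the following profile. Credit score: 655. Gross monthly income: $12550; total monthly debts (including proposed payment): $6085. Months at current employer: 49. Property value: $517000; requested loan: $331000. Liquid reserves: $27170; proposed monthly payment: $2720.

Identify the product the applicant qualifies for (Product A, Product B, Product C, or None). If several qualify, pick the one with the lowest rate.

DTI = 6,085/12,550 = 48.5%.
LTV = 331,000/517,000 = 64%.
Reserves = 27,170/2,720 = 10.0 months.
Product A: score 655 < 700; DTI 48.5% ≤ 50%; LTV 64% ≤ 90% → does not qualify.
Product B: score 655 < 680; DTI 48.5% ≤ 50%; LTV 64% ≤ 90%; employment 49 ≥ 6 mo; reserves 10.0 ≥ 4 mo → does not qualify.
Product C: score 655 ≥ 620; DTI 48.5% ≤ 50%; LTV 64% ≤ 97%; employment 49 ≥ 12 mo → qualifies.

Product C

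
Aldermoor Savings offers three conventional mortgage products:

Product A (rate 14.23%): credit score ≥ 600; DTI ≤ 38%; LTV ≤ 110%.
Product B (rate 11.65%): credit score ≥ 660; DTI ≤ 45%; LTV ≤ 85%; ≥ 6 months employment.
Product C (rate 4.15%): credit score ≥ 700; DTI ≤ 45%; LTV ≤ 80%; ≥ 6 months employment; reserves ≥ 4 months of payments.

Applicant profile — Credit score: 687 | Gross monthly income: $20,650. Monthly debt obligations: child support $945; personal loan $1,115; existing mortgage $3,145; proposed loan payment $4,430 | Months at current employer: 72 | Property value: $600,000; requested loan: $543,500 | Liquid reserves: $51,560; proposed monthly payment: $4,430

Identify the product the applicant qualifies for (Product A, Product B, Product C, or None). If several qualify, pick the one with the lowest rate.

None

Total debts = (945 + 1,115 + 3,145 + 4,430) = 9,635; DTI = 9,635/20,650 = 46.7%.
LTV = 543,500/600,000 = 90.6%.
Reserves = 51,560/4,430 = 11.6 months.
Product A: score 687 ≥ 600; DTI 46.7% > 38%; LTV 90.6% ≤ 110% → does not qualify.
Product B: score 687 ≥ 660; DTI 46.7% > 45%; LTV 90.6% > 85%; employment 72 ≥ 6 mo → does not qualify.
Product C: score 687 < 700; DTI 46.7% > 45%; LTV 90.6% > 80%; employment 72 ≥ 6 mo; reserves 11.6 ≥ 4 mo → does not qualify.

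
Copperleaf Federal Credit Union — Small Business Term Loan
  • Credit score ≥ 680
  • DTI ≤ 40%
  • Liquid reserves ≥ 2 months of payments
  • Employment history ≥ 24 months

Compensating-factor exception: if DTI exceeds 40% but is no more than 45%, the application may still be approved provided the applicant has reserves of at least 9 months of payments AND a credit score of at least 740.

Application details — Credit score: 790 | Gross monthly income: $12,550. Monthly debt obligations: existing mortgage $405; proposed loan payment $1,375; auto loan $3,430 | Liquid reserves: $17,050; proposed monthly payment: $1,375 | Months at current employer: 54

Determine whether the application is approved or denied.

Approved

Credit score 790 ≥ 680 (meets base)
Total debts = (405 + 1,375 + 3,430) = 5,210. DTI: 5,210 ÷ 12,550 = 41.5%, over the 40% base limit.
Liquid reserves cover 17,050/1,375 = 12.4 months — ≥ 2 required
Employment 54 ≥ 24 months
41.5% falls in the override range (40%–45%), so the compensating-factor test applies.
Reserves 12.4 ≥ 9 months; credit score 790 ≥ 740.
Both compensating conditions met → exception applies.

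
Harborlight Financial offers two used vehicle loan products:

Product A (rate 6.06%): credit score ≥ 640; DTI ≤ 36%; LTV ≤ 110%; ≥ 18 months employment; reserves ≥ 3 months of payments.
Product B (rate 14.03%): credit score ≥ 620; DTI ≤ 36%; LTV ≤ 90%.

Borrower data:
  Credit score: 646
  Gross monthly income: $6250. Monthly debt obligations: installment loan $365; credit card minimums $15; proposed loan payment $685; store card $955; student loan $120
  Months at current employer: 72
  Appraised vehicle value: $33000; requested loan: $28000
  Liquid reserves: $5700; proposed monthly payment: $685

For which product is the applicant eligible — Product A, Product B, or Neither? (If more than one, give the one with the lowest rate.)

Total debts = (365 + 15 + 685 + 955 + 120) = 2,140; DTI = 2,140/6,250 = 34.2%.
LTV = 28,000/33,000 = 84.8%.
Reserves = 5,700/685 = 8.3 months.
Product A: score 646 ≥ 640; DTI 34.2% ≤ 36%; LTV 84.8% ≤ 110%; employment 72 ≥ 18 mo; reserves 8.3 ≥ 3 mo → qualifies.
Product B: score 646 ≥ 620; DTI 34.2% ≤ 36%; LTV 84.8% ≤ 90% → qualifies.
Qualifying: Product A, Product B. Lowest rate is 6.06% → Product A.

Product A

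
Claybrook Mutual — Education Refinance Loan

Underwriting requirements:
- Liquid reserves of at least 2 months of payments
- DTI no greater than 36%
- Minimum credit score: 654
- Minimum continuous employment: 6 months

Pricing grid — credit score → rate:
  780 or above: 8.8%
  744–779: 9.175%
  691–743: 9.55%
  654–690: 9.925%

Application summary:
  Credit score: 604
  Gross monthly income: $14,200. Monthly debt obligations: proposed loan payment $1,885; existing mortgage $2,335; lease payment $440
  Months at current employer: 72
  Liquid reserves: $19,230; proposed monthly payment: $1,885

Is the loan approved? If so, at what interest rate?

Credit score 604 < 654 (below minimum)
Employment 72 ≥ 6 months
Liquid reserves cover 19,230/1,885 = 10.2 months — ≥ 2 required
Total monthly debts = (1,885 + 2,335 + 440) = 4,660. Debt-to-income = 4,660/14,200 = 32.8% — meets 36% limit
Not all requirements met → denied.

Denied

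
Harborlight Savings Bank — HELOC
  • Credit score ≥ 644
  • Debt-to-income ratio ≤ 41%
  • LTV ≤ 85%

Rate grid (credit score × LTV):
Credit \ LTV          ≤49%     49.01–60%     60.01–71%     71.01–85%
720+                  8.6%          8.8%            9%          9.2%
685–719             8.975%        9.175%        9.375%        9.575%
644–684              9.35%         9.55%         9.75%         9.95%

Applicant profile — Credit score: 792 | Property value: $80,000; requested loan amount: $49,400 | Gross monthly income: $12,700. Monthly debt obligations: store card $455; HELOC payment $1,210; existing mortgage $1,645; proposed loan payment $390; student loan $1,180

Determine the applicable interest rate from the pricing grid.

Credit score 792 ≥ 644; Total monthly debts = (455 + 1,210 + 1,645 + 390 + 1,180) = 4,880. Debt-to-income = 4,880/12,700 = 38.4% — meets 41% limit
LTV = 49,400/80,000 = 61.8% ≤ 85%
Credit 792 → row 720+; LTV 61.8% → column 60.01–71%. Grid cell → 9%.

9%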